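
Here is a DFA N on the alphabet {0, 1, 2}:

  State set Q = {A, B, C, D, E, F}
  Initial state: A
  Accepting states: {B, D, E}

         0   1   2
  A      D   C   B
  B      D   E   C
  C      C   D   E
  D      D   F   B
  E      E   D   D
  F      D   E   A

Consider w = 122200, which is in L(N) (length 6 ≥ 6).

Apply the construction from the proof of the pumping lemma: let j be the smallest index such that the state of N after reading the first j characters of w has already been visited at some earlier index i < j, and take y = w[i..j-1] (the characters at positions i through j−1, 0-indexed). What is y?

20

Run of N on w = 1 2 2 2 0 0:
  step 0: A  (start)
  step 1: C  (read 1: A→C)
  step 2: E  (read 2: C→E)
  step 3: D  (read 2: E→D)
  step 4: B  (read 2: D→B)
  step 5: D  (read 0: B→D)   ← first repeat (D seen earlier)
  step 6: D  (read 0: D→D)

So i = 3, j = 5, giving x = w[0:3] = 122, y = w[3:5] = 20, z = w[5:6] = 0.
Check: |xy| = 5 ≤ 6 and |y| = 2 ≥ 1. Reading y takes N from D back to D, so every xyⁱz is accepted.
The DFA has 6 states, so the proof of the pumping lemma guarantees a repeated state among the first 6+1 visited; the segment between the two visits is the pumpable y.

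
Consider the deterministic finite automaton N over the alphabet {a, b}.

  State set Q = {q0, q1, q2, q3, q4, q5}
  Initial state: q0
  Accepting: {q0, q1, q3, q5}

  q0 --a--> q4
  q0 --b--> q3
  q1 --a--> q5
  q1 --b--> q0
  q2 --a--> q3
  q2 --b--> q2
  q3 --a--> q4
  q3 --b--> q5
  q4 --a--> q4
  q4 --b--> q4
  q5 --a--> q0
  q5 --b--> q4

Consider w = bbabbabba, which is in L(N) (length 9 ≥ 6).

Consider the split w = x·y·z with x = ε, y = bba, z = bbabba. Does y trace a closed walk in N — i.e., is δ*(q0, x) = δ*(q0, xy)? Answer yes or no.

State sequence: q0 -b-> q3 -b-> q5 -a-> q0

After x (step 0): q0. After xy (step 3): q0.
They match, so y = bba drives N around a cycle from q0 back to itself; pumping y any number of times keeps N in q0 before reading z, and xyⁱz ∈ L(N) for every i ≥ 0.

yes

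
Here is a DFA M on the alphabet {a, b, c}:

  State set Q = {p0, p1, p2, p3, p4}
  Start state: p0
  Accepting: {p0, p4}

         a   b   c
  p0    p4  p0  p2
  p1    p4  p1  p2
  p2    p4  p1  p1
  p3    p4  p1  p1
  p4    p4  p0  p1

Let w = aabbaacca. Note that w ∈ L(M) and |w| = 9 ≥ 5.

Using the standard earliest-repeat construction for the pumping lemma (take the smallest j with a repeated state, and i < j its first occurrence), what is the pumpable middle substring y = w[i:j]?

a

State sequence: p0 -a-> p4 -a-> p4 -b-> p0 -b-> p0 -a-> p4 -a-> p4 -c-> p1 -c-> p2 -a-> p4
First repeat at step 2: p4 was already visited.

So i = 1, j = 2, giving x = w[0:1] = a, y = w[1:2] = a, z = w[2:9] = bbaacca.
Check: |xy| = 2 ≤ 5 and |y| = 1 ≥ 1. Reading y takes M from p4 back to p4, so every xyⁱz is accepted.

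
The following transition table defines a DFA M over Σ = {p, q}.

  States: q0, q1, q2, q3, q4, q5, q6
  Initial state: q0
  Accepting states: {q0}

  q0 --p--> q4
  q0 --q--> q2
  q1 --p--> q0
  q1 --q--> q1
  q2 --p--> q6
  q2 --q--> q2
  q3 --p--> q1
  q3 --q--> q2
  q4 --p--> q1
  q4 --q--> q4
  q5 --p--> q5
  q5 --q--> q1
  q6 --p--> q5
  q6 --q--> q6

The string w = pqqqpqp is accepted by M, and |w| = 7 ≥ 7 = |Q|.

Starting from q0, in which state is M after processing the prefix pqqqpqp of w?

State sequence: q0 -p-> q4 -q-> q4 -q-> q4 -q-> q4 -p-> q1 -q-> q1 -p-> q0

After reading 7 characters, M is in state q0.

q0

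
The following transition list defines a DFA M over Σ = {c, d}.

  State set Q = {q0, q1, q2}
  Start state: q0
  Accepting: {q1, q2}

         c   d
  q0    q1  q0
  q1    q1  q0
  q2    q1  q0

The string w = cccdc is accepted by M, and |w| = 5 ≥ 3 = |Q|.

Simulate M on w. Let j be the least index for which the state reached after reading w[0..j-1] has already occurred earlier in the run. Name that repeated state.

State sequence: q0 -c-> q1 -c-> q1 -c-> q1 -d-> q0 -c-> q1
First repeat at step 2: q1 was already visited.

The earliest repeat is at step j = 2: M is in q1, which it already visited at step i = 1.
The DFA has 3 states, so the proof of the pumping lemma guarantees a repeated state among the first 3+1 visited; the segment between the two visits is the pumpable y.

q1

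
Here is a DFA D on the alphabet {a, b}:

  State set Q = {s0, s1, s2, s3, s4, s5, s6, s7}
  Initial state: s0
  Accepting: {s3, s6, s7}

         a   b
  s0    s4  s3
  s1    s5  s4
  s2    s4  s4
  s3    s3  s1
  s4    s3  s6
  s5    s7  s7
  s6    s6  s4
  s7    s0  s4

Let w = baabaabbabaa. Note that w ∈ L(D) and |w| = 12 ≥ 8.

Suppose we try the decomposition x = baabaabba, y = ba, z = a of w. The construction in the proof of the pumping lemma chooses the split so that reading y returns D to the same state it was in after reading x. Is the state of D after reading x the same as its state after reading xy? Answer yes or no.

no

Run of D on the first 11 characters of w = b a a b a a b b a b a:
  step 0: s0  (start)
  step 1: s3  (read b: s0→s3)
  step 2: s3  (read a: s3→s3)
  step 3: s3  (read a: s3→s3)
  step 4: s1  (read b: s3→s1)
  step 5: s5  (read a: s1→s5)
  step 6: s7  (read a: s5→s7)
  step 7: s4  (read b: s7→s4)
  step 8: s6  (read b: s4→s6)
  step 9: s6  (read a: s6→s6)
  step 10: s4  (read b: s6→s4)
  step 11: s3  (read a: s4→s3)

After x (step 9): s6. After xy (step 11): s3.
They differ (s6 ≠ s3), so y is not a cycle from the state after x; this split is not the one the pumping-lemma construction produces, and pumping y need not keep the string in L(D).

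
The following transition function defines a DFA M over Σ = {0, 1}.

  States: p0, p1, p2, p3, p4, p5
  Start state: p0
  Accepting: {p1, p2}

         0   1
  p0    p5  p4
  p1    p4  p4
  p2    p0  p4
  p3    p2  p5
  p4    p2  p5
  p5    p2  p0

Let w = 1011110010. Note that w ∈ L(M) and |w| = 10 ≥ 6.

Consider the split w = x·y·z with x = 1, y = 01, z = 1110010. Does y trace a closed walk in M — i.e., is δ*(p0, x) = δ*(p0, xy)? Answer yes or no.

State sequence: p0 -1-> p4 -0-> p2 -1-> p4

After x (step 1): p4. After xy (step 3): p4.
They match, so y = 01 drives M around a cycle from p4 back to itself; pumping y any number of times keeps M in p4 before reading z, and xyⁱz ∈ L(M) for every i ≥ 0.

yes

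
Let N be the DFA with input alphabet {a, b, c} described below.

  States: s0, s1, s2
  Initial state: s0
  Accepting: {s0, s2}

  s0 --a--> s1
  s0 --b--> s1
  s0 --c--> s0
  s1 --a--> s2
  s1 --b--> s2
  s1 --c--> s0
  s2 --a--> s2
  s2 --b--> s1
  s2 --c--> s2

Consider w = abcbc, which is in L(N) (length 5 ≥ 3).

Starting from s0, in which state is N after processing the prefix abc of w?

s2

State sequence: s0 -a-> s1 -b-> s2 -c-> s2

After reading 3 characters, N is in state s2.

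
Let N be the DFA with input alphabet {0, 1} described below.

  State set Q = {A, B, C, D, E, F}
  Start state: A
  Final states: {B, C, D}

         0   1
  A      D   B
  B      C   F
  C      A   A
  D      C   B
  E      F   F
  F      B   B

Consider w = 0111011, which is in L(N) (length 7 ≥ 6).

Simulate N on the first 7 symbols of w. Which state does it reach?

State sequence: A -0-> D -1-> B -1-> F -1-> B -0-> C -1-> A -1-> B

After reading 7 characters, N is in state B.

B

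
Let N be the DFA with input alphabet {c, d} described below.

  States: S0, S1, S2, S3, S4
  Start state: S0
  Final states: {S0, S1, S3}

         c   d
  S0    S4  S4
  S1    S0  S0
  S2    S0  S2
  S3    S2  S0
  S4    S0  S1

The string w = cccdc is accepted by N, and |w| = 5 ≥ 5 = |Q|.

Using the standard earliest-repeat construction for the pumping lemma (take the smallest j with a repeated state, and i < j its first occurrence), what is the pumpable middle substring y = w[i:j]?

State sequence: S0 -c-> S4 -c-> S0 -c-> S4 -d-> S1 -c-> S0
First repeat at step 2: S0 was already visited.

So i = 0, j = 2, giving x = w[0:0] = ε, y = w[0:2] = cc, z = w[2:5] = cdc.
Check: |xy| = 2 ≤ 5 and |y| = 2 ≥ 1. Reading y takes N from S0 back to S0, so every xyⁱz is accepted.
Pumping length from the standard proof: p = 5 (the number of states). The repeated state found above gives |xy| = j ≤ 5 and |y| = j − i ≥ 1.

cc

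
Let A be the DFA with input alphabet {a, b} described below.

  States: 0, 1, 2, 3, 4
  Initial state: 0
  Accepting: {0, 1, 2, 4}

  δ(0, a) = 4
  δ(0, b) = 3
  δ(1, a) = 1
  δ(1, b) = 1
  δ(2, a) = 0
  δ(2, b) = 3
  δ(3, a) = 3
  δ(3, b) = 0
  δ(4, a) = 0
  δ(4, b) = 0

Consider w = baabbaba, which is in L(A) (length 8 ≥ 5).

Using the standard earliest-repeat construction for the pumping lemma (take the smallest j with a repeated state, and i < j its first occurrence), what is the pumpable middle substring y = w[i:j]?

a

State sequence: 0 -b-> 3 -a-> 3 -a-> 3 -b-> 0 -b-> 3 -a-> 3 -b-> 0 -a-> 4
First repeat at step 2: 3 was already visited.

So i = 1, j = 2, giving x = w[0:1] = b, y = w[1:2] = a, z = w[2:8] = abbaba.
Check: |xy| = 2 ≤ 5 and |y| = 1 ≥ 1. Reading y takes A from 3 back to 3, so every xyⁱz is accepted.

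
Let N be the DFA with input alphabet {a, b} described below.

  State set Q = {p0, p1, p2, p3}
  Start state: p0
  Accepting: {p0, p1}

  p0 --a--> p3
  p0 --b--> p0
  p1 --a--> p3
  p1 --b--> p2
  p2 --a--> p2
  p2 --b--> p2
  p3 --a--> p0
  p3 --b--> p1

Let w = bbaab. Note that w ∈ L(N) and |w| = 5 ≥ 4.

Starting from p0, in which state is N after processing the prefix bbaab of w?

p0

Run of N on the first 5 characters of w = b b a a b:
  step 0: p0  (start)
  step 1: p0  (read b: p0→p0)
  step 2: p0  (read b: p0→p0)
  step 3: p3  (read a: p0→p3)
  step 4: p0  (read a: p3→p0)
  step 5: p0  (read b: p0→p0)

After reading 5 characters, N is in state p0.
(This kind of state-tracing is the core of the pumping-lemma construction: with 4 states, pigeonhole forces a repeat within the first 4 steps.)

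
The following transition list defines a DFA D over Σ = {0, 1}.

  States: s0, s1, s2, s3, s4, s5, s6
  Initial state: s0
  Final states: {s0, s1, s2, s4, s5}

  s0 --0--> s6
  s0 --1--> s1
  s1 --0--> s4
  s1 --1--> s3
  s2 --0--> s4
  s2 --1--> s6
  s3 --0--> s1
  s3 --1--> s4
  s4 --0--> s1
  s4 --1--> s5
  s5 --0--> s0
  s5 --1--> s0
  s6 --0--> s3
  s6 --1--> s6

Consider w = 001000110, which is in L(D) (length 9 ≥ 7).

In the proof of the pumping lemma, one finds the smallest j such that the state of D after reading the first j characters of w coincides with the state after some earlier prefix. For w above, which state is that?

Run of D on w = 0 0 1 0 0 0 1 1 0:
  step 0: s0  (start)
  step 1: s6  (read 0: s0→s6)
  step 2: s3  (read 0: s6→s3)
  step 3: s4  (read 1: s3→s4)
  step 4: s1  (read 0: s4→s1)
  step 5: s4  (read 0: s1→s4)   ← first repeat (s4 seen earlier)
  step 6: s1  (read 0: s4→s1)
  step 7: s3  (read 1: s1→s3)
  step 8: s4  (read 1: s3→s4)
  step 9: s1  (read 0: s4→s1)

The earliest repeat is at step j = 5: D is in s4, which it already visited at step i = 3.

s4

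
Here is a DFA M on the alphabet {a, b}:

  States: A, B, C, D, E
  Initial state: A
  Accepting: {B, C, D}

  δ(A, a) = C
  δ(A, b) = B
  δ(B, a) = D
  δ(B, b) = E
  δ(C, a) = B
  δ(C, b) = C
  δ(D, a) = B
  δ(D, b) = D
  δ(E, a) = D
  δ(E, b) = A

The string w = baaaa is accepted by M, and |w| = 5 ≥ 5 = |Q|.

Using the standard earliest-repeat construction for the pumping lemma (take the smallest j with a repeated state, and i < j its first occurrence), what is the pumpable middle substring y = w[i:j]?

State sequence: A -b-> B -a-> D -a-> B -a-> D -a-> B
First repeat at step 3: B was already visited.

So i = 1, j = 3, giving x = w[0:1] = b, y = w[1:3] = aa, z = w[3:5] = aa.
Check: |xy| = 3 ≤ 5 and |y| = 2 ≥ 1. Reading y takes M from B back to B, so every xyⁱz is accepted.
Pumping length from the standard proof: p = 5 (the number of states). The repeated state found above gives |xy| = j ≤ 5 and |y| = j − i ≥ 1.

aa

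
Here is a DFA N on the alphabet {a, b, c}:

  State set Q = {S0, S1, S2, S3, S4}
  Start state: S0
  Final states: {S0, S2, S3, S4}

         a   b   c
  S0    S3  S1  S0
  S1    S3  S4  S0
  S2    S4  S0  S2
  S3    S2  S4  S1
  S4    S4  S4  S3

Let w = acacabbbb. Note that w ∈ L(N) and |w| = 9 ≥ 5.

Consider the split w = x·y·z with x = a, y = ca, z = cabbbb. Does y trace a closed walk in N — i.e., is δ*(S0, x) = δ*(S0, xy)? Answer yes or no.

State sequence: S0 -a-> S3 -c-> S1 -a-> S3

After x (step 1): S3. After xy (step 3): S3.
They match, so y = ca drives N around a cycle from S3 back to itself; pumping y any number of times keeps N in S3 before reading z, and xyⁱz ∈ L(N) for every i ≥ 0.

yes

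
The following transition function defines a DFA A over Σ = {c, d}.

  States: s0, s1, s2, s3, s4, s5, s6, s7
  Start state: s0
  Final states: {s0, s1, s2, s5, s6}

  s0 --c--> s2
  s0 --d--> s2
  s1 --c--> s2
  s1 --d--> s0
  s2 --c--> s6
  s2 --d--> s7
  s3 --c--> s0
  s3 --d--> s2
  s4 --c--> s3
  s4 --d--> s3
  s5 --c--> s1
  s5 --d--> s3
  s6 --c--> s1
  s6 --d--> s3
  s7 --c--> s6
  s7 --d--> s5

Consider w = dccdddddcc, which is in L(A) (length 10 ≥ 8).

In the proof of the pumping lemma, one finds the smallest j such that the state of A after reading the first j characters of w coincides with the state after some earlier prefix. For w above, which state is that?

s0

State sequence: s0 -d-> s2 -c-> s6 -c-> s1 -d-> s0 -d-> s2 -d-> s7 -d-> s5 -d-> s3 -c-> s0 -c-> s2
First repeat at step 4: s0 was already visited.

The earliest repeat is at step j = 4: A is in s0, which it already visited at step i = 0.
Since A has 8 states, any run of length ≥ 8 visits 8+1 states, so by pigeonhole some state repeats within the first 8 steps — that repeat gives the pumpable loop.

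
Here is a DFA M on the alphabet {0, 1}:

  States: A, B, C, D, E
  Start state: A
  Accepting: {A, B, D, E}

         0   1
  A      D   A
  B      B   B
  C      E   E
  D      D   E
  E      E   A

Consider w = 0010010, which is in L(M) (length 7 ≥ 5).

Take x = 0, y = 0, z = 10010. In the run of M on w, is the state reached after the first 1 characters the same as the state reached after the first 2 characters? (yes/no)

Run of M on the first 2 characters of w = 0 0:
  step 0: A  (start)
  step 1: D  (read 0: A→D)
  step 2: D  (read 0: D→D)

After x (step 1): D. After xy (step 2): D.
They match, so y = 0 drives M around a cycle from D back to itself; pumping y any number of times keeps M in D before reading z, and xyⁱz ∈ L(M) for every i ≥ 0.

yes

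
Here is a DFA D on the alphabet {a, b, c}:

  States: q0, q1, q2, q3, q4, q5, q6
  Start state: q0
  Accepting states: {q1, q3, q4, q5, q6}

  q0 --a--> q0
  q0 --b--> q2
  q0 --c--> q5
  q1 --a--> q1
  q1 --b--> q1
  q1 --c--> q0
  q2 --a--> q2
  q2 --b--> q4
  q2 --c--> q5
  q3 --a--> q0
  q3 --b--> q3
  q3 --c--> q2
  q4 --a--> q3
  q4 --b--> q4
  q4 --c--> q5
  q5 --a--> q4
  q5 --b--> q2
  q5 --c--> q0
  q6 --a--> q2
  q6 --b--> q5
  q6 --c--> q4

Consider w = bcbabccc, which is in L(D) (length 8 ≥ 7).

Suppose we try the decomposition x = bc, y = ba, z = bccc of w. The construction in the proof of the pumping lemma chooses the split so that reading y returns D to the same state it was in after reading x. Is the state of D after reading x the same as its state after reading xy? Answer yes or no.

Run of D on the first 4 characters of w = b c b a:
  step 0: q0  (start)
  step 1: q2  (read b: q0→q2)
  step 2: q5  (read c: q2→q5)
  step 3: q2  (read b: q5→q2)
  step 4: q2  (read a: q2→q2)

After x (step 2): q5. After xy (step 4): q2.
They differ (q5 ≠ q2), so y is not a cycle from the state after x; this split is not the one the pumping-lemma construction produces, and pumping y need not keep the string in L(D).

no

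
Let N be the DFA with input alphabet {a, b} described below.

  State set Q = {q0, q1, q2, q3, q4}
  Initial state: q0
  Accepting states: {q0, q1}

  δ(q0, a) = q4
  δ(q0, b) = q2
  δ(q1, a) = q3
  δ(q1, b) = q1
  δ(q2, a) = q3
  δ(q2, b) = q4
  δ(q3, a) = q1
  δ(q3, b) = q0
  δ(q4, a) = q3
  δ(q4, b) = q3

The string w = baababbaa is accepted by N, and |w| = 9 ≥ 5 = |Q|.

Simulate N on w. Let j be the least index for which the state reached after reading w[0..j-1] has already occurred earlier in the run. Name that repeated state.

Run of N on w = b a a b a b b a a:
  step 0: q0  (start)
  step 1: q2  (read b: q0→q2)
  step 2: q3  (read a: q2→q3)
  step 3: q1  (read a: q3→q1)
  step 4: q1  (read b: q1→q1)   ← first repeat (q1 seen earlier)
  step 5: q3  (read a: q1→q3)
  step 6: q0  (read b: q3→q0)
  step 7: q2  (read b: q0→q2)
  step 8: q3  (read a: q2→q3)
  step 9: q1  (read a: q3→q1)

The earliest repeat is at step j = 4: N is in q1, which it already visited at step i = 3.

q1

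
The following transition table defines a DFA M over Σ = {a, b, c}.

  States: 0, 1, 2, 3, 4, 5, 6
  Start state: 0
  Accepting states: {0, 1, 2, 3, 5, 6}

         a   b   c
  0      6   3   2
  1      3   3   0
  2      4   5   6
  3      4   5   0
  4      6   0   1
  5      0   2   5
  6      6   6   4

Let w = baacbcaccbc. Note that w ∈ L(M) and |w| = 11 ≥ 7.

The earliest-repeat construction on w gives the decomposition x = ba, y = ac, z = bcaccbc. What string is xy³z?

xy^3z = ba·ac·ac·ac·bcaccbc = baacacacbcaccbc.
Reading y = ac takes M from 4 back to 4, so after x·y·y·y the machine is still in 4, and z then leads to the accepting state 0. Hence baacacacbcaccbc ∈ L(M).

baacacacbcaccbc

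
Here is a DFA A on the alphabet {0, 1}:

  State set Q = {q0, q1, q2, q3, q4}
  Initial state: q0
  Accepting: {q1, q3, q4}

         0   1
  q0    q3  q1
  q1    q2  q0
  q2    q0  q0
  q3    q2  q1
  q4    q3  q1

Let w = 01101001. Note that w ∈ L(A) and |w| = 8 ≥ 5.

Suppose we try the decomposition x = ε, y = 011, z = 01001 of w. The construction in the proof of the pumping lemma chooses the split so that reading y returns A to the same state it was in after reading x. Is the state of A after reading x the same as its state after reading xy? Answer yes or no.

yes

State sequence: q0 -0-> q3 -1-> q1 -1-> q0

After x (step 0): q0. After xy (step 3): q0.
They match, so y = 011 drives A around a cycle from q0 back to itself; pumping y any number of times keeps A in q0 before reading z, and xyⁱz ∈ L(A) for every i ≥ 0.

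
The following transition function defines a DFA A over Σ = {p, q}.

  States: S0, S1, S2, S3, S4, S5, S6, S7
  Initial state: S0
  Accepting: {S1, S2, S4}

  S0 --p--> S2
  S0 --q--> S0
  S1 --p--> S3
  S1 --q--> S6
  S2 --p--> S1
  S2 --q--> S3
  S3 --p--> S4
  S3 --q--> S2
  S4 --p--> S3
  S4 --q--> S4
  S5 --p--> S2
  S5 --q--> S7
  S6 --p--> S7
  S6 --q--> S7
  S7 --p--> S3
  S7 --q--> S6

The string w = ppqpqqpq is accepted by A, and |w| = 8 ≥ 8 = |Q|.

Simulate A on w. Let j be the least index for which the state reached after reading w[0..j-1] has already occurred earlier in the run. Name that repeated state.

S6

Run of A on w = p p q p q q p q:
  step 0: S0  (start)
  step 1: S2  (read p: S0→S2)
  step 2: S1  (read p: S2→S1)
  step 3: S6  (read q: S1→S6)
  step 4: S7  (read p: S6→S7)
  step 5: S6  (read q: S7→S6)   ← first repeat (S6 seen earlier)
  step 6: S7  (read q: S6→S7)
  step 7: S3  (read p: S7→S3)
  step 8: S2  (read q: S3→S2)

The earliest repeat is at step j = 5: A is in S6, which it already visited at step i = 3.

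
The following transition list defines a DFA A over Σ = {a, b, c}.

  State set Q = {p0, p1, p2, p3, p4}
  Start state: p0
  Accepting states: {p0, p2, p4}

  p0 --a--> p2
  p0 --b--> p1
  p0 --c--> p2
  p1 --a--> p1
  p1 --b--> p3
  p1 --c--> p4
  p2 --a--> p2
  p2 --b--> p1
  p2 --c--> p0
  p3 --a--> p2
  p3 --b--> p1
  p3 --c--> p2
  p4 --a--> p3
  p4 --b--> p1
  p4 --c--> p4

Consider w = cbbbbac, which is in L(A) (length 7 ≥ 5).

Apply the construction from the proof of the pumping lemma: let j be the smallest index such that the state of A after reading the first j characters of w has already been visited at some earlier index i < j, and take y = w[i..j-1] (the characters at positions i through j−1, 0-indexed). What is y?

Run of A on w = c b b b b a c:
  step 0: p0  (start)
  step 1: p2  (read c: p0→p2)
  step 2: p1  (read b: p2→p1)
  step 3: p3  (read b: p1→p3)
  step 4: p1  (read b: p3→p1)   ← first repeat (p1 seen earlier)
  step 5: p3  (read b: p1→p3)
  step 6: p2  (read a: p3→p2)
  step 7: p0  (read c: p2→p0)

So i = 2, j = 4, giving x = w[0:2] = cb, y = w[2:4] = bb, z = w[4:7] = bac.
Check: |xy| = 4 ≤ 5 and |y| = 2 ≥ 1. Reading y takes A from p1 back to p1, so every xyⁱz is accepted.

bb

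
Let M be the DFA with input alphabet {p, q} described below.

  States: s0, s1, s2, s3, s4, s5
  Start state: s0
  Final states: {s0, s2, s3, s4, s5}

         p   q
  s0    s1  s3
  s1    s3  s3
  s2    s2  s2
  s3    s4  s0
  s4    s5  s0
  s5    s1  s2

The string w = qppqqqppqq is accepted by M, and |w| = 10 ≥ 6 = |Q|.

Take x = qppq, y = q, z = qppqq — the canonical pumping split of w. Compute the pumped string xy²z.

xy^2z = qppq·q·q·qppqq = qppqqqqppqq.
Reading y = q takes M from s2 back to s2, so after x·y·y the machine is still in s2, and z then leads to the accepting state s2. Hence qppqqqqppqq ∈ L(M).

qppqqqqppqq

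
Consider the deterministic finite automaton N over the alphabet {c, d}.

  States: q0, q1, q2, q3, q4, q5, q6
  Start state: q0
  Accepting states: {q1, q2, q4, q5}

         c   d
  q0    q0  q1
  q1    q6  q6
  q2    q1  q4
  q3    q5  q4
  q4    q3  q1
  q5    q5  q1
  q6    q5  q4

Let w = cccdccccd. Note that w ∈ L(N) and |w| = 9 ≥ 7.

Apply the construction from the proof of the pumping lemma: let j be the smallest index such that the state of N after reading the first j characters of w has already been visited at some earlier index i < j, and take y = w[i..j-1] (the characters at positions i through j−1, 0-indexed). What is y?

Run of N on w = c c c d c c c c d:
  step 0: q0  (start)
  step 1: q0  (read c: q0→q0)   ← first repeat (q0 seen earlier)
  step 2: q0  (read c: q0→q0)
  step 3: q0  (read c: q0→q0)
  step 4: q1  (read d: q0→q1)
  step 5: q6  (read c: q1→q6)
  step 6: q5  (read c: q6→q5)
  step 7: q5  (read c: q5→q5)
  step 8: q5  (read c: q5→q5)
  step 9: q1  (read d: q5→q1)

So i = 0, j = 1, giving x = w[0:0] = ε, y = w[0:1] = c, z = w[1:9] = ccdccccd.
Check: |xy| = 1 ≤ 7 and |y| = 1 ≥ 1. Reading y takes N from q0 back to q0, so every xyⁱz is accepted.
With |Q| = 7, pigeonhole forces a state repeat no later than step 7; the substring read between the first and second visits to that state can be pumped.

c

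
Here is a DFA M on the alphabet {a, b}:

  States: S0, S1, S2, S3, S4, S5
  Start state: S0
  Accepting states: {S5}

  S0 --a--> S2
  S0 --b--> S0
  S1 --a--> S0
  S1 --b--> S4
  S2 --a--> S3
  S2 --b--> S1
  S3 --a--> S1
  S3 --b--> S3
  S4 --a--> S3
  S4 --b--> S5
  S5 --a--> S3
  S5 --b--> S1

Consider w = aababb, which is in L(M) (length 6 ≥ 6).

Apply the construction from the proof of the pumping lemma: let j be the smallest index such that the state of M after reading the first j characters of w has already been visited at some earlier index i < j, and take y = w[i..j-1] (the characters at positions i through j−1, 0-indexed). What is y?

Run of M on w = a a b a b b:
  step 0: S0  (start)
  step 1: S2  (read a: S0→S2)
  step 2: S3  (read a: S2→S3)
  step 3: S3  (read b: S3→S3)   ← first repeat (S3 seen earlier)
  step 4: S1  (read a: S3→S1)
  step 5: S4  (read b: S1→S4)
  step 6: S5  (read b: S4→S5)

So i = 2, j = 3, giving x = w[0:2] = aa, y = w[2:3] = b, z = w[3:6] = abb.
Check: |xy| = 3 ≤ 6 and |y| = 1 ≥ 1. Reading y takes M from S3 back to S3, so every xyⁱz is accepted.

b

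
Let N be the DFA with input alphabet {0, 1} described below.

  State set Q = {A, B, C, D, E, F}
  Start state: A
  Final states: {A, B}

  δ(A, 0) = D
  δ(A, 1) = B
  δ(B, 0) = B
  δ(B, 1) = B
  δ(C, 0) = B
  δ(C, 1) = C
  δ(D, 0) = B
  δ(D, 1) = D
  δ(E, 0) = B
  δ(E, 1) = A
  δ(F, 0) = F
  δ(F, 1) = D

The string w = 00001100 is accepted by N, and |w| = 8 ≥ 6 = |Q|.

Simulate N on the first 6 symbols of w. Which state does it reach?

State sequence: A -0-> D -0-> B -0-> B -0-> B -1-> B -1-> B

After reading 6 characters, N is in state B.

B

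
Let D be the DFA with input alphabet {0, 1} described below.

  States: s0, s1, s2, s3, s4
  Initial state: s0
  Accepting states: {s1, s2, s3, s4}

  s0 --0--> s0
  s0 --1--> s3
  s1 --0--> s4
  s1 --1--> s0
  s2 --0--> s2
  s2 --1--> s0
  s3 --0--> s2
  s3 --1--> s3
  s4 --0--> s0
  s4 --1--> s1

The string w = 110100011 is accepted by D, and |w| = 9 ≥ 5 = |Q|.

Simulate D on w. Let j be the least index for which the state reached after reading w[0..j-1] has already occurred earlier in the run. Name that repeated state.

s3

State sequence: s0 -1-> s3 -1-> s3 -0-> s2 -1-> s0 -0-> s0 -0-> s0 -0-> s0 -1-> s3 -1-> s3
First repeat at step 2: s3 was already visited.

The earliest repeat is at step j = 2: D is in s3, which it already visited at step i = 1.
Pumping length from the standard proof: p = 5 (the number of states). The repeated state found above gives |xy| = j ≤ 5 and |y| = j − i ≥ 1.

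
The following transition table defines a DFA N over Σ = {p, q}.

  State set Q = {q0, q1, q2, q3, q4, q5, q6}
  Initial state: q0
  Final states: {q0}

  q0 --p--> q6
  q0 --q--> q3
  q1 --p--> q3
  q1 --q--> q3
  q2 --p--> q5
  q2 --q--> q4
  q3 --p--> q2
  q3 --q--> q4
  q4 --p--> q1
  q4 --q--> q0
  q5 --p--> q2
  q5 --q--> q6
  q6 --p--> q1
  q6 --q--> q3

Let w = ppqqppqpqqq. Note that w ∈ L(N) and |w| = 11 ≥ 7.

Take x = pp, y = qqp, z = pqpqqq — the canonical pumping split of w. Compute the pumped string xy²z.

ppqqpqqppqpqqq

xy^2z = pp·qqp·qqp·pqpqqq = ppqqpqqppqpqqq.
Reading y = qqp takes N from q1 back to q1, so after x·y·y the machine is still in q1, and z then leads to the accepting state q0. Hence ppqqpqqppqpqqq ∈ L(N).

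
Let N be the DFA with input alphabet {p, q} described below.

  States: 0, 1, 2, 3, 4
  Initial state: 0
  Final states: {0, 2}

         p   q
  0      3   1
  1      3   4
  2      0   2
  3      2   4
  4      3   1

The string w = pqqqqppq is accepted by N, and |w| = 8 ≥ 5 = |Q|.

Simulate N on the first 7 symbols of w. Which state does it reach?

Run of N on the first 7 characters of w = p q q q q p p:
  step 0: 0  (start)
  step 1: 3  (read p: 0→3)
  step 2: 4  (read q: 3→4)
  step 3: 1  (read q: 4→1)
  step 4: 4  (read q: 1→4)
  step 5: 1  (read q: 4→1)
  step 6: 3  (read p: 1→3)
  step 7: 2  (read p: 3→2)

After reading 7 characters, N is in state 2.
(This kind of state-tracing is the core of the pumping-lemma construction: with 5 states, pigeonhole forces a repeat within the first 5 steps.)

2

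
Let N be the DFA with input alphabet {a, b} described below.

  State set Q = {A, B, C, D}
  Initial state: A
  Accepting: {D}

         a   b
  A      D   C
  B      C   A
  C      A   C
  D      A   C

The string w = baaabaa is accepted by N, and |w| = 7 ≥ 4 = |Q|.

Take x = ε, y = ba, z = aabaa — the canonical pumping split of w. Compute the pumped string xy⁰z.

xy⁰z = xz = ε·aabaa = aabaa.
Reading y = ba takes N from A back to A, so after x the machine is still in A, and z then leads to the accepting state D. Hence aabaa ∈ L(N).

aabaa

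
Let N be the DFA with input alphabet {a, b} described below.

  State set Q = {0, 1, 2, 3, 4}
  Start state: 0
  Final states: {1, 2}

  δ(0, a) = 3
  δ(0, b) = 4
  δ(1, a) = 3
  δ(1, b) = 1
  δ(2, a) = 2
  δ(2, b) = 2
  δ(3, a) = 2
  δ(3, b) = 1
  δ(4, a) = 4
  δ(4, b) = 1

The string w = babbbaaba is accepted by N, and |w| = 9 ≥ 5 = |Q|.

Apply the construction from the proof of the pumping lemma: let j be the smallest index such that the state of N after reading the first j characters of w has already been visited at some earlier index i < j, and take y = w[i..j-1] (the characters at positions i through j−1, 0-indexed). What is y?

State sequence: 0 -b-> 4 -a-> 4 -b-> 1 -b-> 1 -b-> 1 -a-> 3 -a-> 2 -b-> 2 -a-> 2
First repeat at step 2: 4 was already visited.

So i = 1, j = 2, giving x = w[0:1] = b, y = w[1:2] = a, z = w[2:9] = bbbaaba.
Check: |xy| = 2 ≤ 5 and |y| = 1 ≥ 1. Reading y takes N from 4 back to 4, so every xyⁱz is accepted.
With |Q| = 5, pigeonhole forces a state repeat no later than step 5; the substring read between the first and second visits to that state can be pumped.

a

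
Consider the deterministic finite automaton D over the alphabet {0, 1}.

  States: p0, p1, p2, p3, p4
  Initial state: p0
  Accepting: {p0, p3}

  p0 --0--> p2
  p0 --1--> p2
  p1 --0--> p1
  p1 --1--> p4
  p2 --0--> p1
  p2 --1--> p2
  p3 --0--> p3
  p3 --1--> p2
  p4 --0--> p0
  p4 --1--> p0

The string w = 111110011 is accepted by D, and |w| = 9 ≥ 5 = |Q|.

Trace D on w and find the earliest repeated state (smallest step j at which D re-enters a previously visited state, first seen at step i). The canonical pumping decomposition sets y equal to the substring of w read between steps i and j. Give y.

1

State sequence: p0 -1-> p2 -1-> p2 -1-> p2 -1-> p2 -1-> p2 -0-> p1 -0-> p1 -1-> p4 -1-> p0
First repeat at step 2: p2 was already visited.

So i = 1, j = 2, giving x = w[0:1] = 1, y = w[1:2] = 1, z = w[2:9] = 1110011.
Check: |xy| = 2 ≤ 5 and |y| = 1 ≥ 1. Reading y takes D from p2 back to p2, so every xyⁱz is accepted.
With |Q| = 5, pigeonhole forces a state repeat no later than step 5; the substring read between the first and second visits to that state can be pumped.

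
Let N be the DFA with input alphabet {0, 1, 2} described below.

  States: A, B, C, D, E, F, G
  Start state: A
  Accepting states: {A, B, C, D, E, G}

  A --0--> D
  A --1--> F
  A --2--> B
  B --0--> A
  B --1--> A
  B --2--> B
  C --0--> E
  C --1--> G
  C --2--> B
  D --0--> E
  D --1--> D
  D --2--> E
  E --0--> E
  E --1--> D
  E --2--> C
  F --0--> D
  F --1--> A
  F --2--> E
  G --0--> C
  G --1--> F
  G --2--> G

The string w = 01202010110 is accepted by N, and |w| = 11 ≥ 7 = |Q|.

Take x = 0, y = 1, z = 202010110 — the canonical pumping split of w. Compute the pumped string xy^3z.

0111202010110

xy^3z = 0·1·1·1·202010110 = 0111202010110.
Reading y = 1 takes N from D back to D, so after x·y·y·y the machine is still in D, and z then leads to the accepting state E. Hence 0111202010110 ∈ L(N).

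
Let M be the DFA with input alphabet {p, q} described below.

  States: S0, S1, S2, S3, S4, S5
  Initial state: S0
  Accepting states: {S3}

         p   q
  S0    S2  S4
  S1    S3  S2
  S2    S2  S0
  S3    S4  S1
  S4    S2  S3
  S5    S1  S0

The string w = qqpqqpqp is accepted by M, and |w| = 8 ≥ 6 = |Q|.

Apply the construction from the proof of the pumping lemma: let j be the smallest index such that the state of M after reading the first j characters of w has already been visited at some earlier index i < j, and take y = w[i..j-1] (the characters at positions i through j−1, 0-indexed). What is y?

qp

State sequence: S0 -q-> S4 -q-> S3 -p-> S4 -q-> S3 -q-> S1 -p-> S3 -q-> S1 -p-> S3
First repeat at step 3: S4 was already visited.

So i = 1, j = 3, giving x = w[0:1] = q, y = w[1:3] = qp, z = w[3:8] = qqpqp.
Check: |xy| = 3 ≤ 6 and |y| = 2 ≥ 1. Reading y takes M from S4 back to S4, so every xyⁱz is accepted.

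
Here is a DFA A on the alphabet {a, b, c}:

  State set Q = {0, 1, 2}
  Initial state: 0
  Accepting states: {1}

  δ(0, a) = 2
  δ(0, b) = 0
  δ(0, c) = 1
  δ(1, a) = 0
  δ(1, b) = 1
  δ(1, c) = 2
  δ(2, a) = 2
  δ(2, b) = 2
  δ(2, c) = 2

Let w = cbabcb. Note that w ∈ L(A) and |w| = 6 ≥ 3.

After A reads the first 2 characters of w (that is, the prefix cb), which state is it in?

Run of A on the first 2 characters of w = c b:
  step 0: 0  (start)
  step 1: 1  (read c: 0→1)
  step 2: 1  (read b: 1→1)

After reading 2 characters, A is in state 1.
(This kind of state-tracing is the core of the pumping-lemma construction: with 3 states, pigeonhole forces a repeat within the first 3 steps.)

1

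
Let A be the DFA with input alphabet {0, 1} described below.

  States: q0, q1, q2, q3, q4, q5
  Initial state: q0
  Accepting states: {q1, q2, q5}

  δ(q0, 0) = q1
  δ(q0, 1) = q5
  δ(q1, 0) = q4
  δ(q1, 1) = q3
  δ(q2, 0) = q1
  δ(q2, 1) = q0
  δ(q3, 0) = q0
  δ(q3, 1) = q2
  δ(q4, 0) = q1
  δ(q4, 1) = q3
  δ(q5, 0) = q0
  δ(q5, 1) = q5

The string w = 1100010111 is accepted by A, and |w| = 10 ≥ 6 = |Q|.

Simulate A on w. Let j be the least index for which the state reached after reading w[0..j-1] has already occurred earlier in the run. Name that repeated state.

Run of A on w = 1 1 0 0 0 1 0 1 1 1:
  step 0: q0  (start)
  step 1: q5  (read 1: q0→q5)
  step 2: q5  (read 1: q5→q5)   ← first repeat (q5 seen earlier)
  step 3: q0  (read 0: q5→q0)
  step 4: q1  (read 0: q0→q1)
  step 5: q4  (read 0: q1→q4)
  step 6: q3  (read 1: q4→q3)
  step 7: q0  (read 0: q3→q0)
  step 8: q5  (read 1: q0→q5)
  step 9: q5  (read 1: q5→q5)
  step 10: q5  (read 1: q5→q5)

The earliest repeat is at step j = 2: A is in q5, which it already visited at step i = 1.

q5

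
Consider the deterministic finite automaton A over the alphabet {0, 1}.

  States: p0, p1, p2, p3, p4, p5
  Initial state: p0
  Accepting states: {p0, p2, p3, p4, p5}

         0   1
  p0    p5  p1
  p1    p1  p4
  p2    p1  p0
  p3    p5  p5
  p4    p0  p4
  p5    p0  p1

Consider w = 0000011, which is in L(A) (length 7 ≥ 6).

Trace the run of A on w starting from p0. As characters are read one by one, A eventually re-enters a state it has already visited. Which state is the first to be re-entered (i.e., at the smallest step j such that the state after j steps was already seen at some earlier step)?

State sequence: p0 -0-> p5 -0-> p0 -0-> p5 -0-> p0 -0-> p5 -1-> p1 -1-> p4
First repeat at step 2: p0 was already visited.

The earliest repeat is at step j = 2: A is in p0, which it already visited at step i = 0.
With |Q| = 6, pigeonhole forces a state repeat no later than step 6; the substring read between the first and second visits to that state can be pumped.

p0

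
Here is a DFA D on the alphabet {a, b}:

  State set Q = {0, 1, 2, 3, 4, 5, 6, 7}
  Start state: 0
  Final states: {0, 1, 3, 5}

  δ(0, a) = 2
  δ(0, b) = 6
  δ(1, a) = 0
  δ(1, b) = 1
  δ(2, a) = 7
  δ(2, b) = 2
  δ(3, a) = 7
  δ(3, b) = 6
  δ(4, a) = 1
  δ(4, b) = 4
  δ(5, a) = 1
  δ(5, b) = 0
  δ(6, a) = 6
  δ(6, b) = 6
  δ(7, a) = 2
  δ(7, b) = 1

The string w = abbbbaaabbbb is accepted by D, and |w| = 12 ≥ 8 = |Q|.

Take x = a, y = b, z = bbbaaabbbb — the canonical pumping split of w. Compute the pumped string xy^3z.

xy^3z = a·b·b·b·bbbaaabbbb = abbbbbbaaabbbb.
Reading y = b takes D from 2 back to 2, so after x·y·y·y the machine is still in 2, and z then leads to the accepting state 1. Hence abbbbbbaaabbbb ∈ L(D).

abbbbbbaaabbbb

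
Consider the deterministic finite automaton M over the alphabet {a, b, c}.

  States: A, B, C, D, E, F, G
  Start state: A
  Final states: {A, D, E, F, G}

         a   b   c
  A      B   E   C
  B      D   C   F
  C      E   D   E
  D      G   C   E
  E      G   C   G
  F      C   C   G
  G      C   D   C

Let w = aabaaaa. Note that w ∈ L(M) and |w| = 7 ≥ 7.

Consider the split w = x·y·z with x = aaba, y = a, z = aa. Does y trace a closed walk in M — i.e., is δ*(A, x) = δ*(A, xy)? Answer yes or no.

no

Run of M on the first 5 characters of w = a a b a a:
  step 0: A  (start)
  step 1: B  (read a: A→B)
  step 2: D  (read a: B→D)
  step 3: C  (read b: D→C)
  step 4: E  (read a: C→E)
  step 5: G  (read a: E→G)

After x (step 4): E. After xy (step 5): G.
They differ (E ≠ G), so y is not a cycle from the state after x; this split is not the one the pumping-lemma construction produces, and pumping y need not keep the string in L(M).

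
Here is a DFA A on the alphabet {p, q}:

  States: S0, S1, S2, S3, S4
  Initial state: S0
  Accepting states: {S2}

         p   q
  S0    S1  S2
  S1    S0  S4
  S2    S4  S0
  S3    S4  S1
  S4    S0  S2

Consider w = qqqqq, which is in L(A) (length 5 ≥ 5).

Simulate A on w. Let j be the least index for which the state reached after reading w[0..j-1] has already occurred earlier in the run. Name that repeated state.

State sequence: S0 -q-> S2 -q-> S0 -q-> S2 -q-> S0 -q-> S2
First repeat at step 2: S0 was already visited.

The earliest repeat is at step j = 2: A is in S0, which it already visited at step i = 0.
Pumping length from the standard proof: p = 5 (the number of states). The repeated state found above gives |xy| = j ≤ 5 and |y| = j − i ≥ 1.

S0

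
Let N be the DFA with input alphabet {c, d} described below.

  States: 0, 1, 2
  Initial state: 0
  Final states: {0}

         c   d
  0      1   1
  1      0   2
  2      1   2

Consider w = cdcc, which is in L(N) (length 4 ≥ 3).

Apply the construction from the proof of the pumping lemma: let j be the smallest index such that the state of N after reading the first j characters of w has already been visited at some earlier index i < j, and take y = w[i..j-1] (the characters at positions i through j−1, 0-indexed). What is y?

dc

State sequence: 0 -c-> 1 -d-> 2 -c-> 1 -c-> 0
First repeat at step 3: 1 was already visited.

So i = 1, j = 3, giving x = w[0:1] = c, y = w[1:3] = dc, z = w[3:4] = c.
Check: |xy| = 3 ≤ 3 and |y| = 2 ≥ 1. Reading y takes N from 1 back to 1, so every xyⁱz is accepted.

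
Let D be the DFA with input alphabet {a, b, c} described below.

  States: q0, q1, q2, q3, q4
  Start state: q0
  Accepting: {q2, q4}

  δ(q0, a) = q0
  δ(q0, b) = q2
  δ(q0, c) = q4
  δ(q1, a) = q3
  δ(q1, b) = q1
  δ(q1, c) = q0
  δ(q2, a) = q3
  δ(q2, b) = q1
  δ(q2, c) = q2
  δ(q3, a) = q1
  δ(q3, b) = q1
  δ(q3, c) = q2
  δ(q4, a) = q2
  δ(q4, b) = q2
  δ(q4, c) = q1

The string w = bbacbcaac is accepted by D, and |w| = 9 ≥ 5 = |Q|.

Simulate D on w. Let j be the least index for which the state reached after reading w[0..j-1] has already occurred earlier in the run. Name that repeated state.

State sequence: q0 -b-> q2 -b-> q1 -a-> q3 -c-> q2 -b-> q1 -c-> q0 -a-> q0 -a-> q0 -c-> q4
First repeat at step 4: q2 was already visited.

The earliest repeat is at step j = 4: D is in q2, which it already visited at step i = 1.
The DFA has 5 states, so the proof of the pumping lemma guarantees a repeated state among the first 5+1 visited; the segment between the two visits is the pumpable y.

q2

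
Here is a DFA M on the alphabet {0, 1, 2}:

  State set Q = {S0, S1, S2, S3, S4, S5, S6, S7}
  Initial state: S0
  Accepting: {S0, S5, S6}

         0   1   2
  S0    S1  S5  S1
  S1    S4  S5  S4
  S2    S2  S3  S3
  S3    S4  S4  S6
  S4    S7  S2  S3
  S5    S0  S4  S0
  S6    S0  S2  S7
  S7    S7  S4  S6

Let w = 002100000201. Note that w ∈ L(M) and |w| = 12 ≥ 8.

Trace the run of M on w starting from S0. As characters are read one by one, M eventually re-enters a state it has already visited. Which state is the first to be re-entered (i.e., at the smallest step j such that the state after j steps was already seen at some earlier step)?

S4

State sequence: S0 -0-> S1 -0-> S4 -2-> S3 -1-> S4 -0-> S7 -0-> S7 -0-> S7 -0-> S7 -0-> S7 -2-> S6 -0-> S0 -1-> S5
First repeat at step 4: S4 was already visited.

The earliest repeat is at step j = 4: M is in S4, which it already visited at step i = 2.
With |Q| = 8, pigeonhole forces a state repeat no later than step 8; the substring read between the first and second visits to that state can be pumped.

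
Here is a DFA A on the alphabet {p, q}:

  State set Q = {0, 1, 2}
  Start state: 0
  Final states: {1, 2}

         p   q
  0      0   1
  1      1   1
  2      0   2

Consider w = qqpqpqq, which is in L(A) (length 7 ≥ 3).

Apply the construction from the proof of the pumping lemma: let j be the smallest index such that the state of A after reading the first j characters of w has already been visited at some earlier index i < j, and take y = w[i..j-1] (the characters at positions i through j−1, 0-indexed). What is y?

State sequence: 0 -q-> 1 -q-> 1 -p-> 1 -q-> 1 -p-> 1 -q-> 1 -q-> 1
First repeat at step 2: 1 was already visited.

So i = 1, j = 2, giving x = w[0:1] = q, y = w[1:2] = q, z = w[2:7] = pqpqq.
Check: |xy| = 2 ≤ 3 and |y| = 1 ≥ 1. Reading y takes A from 1 back to 1, so every xyⁱz is accepted.
The DFA has 3 states, so the proof of the pumping lemma guarantees a repeated state among the first 3+1 visited; the segment between the two visits is the pumpable y.

q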